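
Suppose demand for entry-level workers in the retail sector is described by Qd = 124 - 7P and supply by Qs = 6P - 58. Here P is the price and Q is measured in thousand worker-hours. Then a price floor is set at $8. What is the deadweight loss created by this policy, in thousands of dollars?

Setting quantity demanded equal to quantity supplied, 124 - 7P = 6P - 58, gives P* = 14 and Q* = 26.
Since 8 is below P* = 14, the floor does not bind and the free-market outcome prevails.
Since the control does not bind, no trades are prevented and deadweight loss is zero.

0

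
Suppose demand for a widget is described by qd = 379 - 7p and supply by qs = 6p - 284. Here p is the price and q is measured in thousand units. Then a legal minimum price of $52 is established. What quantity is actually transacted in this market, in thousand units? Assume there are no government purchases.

Setting quantity demanded equal to quantity supplied, 379 - 7p = 6p - 284, gives p* = 51 and q* = 22.
The floor of 52 is above the equilibrium price 51, so it binds.
At p = 52: qd = 379 - 7·52 = 15 and qs = 6·52 - 284 = 28.
The quantity actually transacted is the short side, demand: 15.

15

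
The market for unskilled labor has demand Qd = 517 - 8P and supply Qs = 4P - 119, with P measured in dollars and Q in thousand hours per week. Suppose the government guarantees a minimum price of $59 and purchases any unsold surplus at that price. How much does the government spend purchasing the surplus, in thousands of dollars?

4248

Equilibrium: 517 - 8P = 4P - 119, so 636 = 12P and P* = 53, Q* = 93.
The floor of 59 is above the equilibrium price 53, so it binds.
At P = 59: Qd = 517 - 8·59 = 45 and Qs = 4·59 - 119 = 117.
Surplus = Qs - Qd = 72.
Government expenditure = surplus × support price = 72 × 59 = 4248.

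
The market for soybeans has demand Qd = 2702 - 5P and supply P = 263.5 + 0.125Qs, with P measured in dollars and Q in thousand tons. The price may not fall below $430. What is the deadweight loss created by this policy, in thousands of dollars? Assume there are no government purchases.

Rearranging supply gives Qs = 8P - 2108. Equilibrium: 2702 - 5P = 8P - 2108, so 4810 = 13P and P* = 370, Q* = 852.
The floor of 430 is above the equilibrium price 370, so it binds.
At P = 430: Qd = 2702 - 5·430 = 552 and Qs = 8·430 - 2108 = 1332.
Quantity traded falls to 552. At Q = 552 the demand price is (2702 - 552)/5 = 430 and the supply price is (2108 + 552)/8 = 332.5.
Deadweight loss = ½ · (430 - 332.5) · (852 - 552) = ½ · 97.5 · 300 = 14625.

14625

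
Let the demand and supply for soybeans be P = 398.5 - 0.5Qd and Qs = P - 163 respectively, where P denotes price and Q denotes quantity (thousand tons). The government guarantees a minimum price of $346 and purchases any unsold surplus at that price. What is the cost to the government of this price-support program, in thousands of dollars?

Rearranging demand gives Qd = 797 - 2P. Setting quantity demanded equal to quantity supplied, 797 - 2P = P - 163, gives P* = 320 and Q* = 157.
Because the floor (346) lies above the market-clearing price, it is binding.
At P = 346: Qd = 797 - 2·346 = 105 and Qs = 346 - 163 = 183.
Surplus = Qs - Qd = 78.
Government expenditure = surplus × support price = 78 × 346 = 26988.

26988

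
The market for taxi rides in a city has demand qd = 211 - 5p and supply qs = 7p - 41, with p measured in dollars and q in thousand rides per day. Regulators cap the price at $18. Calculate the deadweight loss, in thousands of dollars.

Without the control the market clears where 211 - 5p = 7p - 41, i.e. p* = 21 and q* = 106.
Because the ceiling (18) lies below the market-clearing price, it is binding.
At p = 18: qd = 211 - 5·18 = 121 and qs = 7·18 - 41 = 85.
Quantity traded falls to 85. At q = 85 the demand price is (211 - 85)/5 = 25.2 and the supply price is (41 + 85)/7 = 18.
Deadweight loss = ½ · (25.2 - 18) · (106 - 85) = ½ · 7.2 · 21 = 75.6.

75.6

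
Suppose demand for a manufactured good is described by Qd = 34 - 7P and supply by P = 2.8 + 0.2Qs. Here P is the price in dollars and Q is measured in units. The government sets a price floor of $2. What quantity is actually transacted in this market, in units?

6

Rearranging supply gives Qs = 5P - 14. In a free market, 34 - 7P = 5P - 14 gives the equilibrium P* = 4, Q* = 6.
The floor of 2 is below the equilibrium price 4, so it is not binding; the market clears at P* = 4, Q* = 6.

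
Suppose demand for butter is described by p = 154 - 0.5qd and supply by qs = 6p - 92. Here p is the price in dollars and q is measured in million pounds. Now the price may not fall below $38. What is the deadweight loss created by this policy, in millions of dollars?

Rearranging demand gives qd = 308 - 2p. Equilibrium: 308 - 2p = 6p - 92, so 400 = 8p and p* = 50, q* = 208.
Since 38 is below p* = 50, the floor does not bind and the free-market outcome prevails.
Since the control does not bind, no trades are prevented and deadweight loss is zero.

0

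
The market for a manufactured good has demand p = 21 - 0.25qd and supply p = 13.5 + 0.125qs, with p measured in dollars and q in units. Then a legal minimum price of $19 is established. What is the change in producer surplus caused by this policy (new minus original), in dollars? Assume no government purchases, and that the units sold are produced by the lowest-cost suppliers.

Rearranging demand gives qd = 84 - 4p; rearranging supply gives qs = 8p - 108. Setting quantity demanded equal to quantity supplied, 84 - 4p = 8p - 108, gives p* = 16 and q* = 20.
Because the floor (19) lies above the market-clearing price, it is binding.
At p = 19: qd = 84 - 4·19 = 8 and qs = 8·19 - 108 = 44.
Producer surplus without the control is ½ · (16 - 13.5) · 20 = 25.
With the floor, 8 units are sold at 19. The supply price at q = 8 is 14.5, so PS = ½ · [(19 - 13.5) + (19 - 14.5)] · 8 = 40.
Change in producer surplus = 40 - 25 = 15.

15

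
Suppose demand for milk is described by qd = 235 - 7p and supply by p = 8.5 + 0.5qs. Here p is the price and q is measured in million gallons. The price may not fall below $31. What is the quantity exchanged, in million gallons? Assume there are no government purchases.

Rearranging supply gives qs = 2p - 17. Without the control the market clears where 235 - 7p = 2p - 17, i.e. p* = 28 and q* = 39.
Since 31 > 28, the floor is binding.
At p = 31: qd = 235 - 7·31 = 18 and qs = 2·31 - 17 = 45.
The quantity actually transacted is the short side, demand: 18.

18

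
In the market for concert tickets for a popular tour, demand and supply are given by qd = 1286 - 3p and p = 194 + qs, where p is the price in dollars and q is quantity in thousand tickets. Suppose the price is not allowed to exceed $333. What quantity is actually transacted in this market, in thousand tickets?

Rearranging supply gives qs = p - 194. Without the control the market clears where 1286 - 3p = p - 194, i.e. p* = 370 and q* = 176.
The ceiling of 333 is below the equilibrium price 370, so it binds.
At p = 333: qd = 1286 - 3·333 = 287 and qs = 333 - 194 = 139.
The quantity actually transacted is the short side, supply: 139.

139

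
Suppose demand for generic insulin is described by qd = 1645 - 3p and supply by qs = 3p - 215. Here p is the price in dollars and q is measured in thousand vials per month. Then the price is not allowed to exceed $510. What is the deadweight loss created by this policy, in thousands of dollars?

0

Without the control the market clears where 1645 - 3p = 3p - 215, i.e. p* = 310 and q* = 715.
Since 510 is above p* = 310, the ceiling does not bind and the free-market outcome prevails.
Since the control does not bind, no trades are prevented and deadweight loss is zero.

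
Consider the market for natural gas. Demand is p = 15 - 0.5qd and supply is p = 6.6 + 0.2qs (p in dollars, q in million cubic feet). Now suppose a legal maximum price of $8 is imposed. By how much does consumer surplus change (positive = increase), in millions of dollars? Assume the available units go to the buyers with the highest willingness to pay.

0.75

Rearranging demand gives qd = 30 - 2p; rearranging supply gives qs = 5p - 33. Without the control the market clears where 30 - 2p = 5p - 33, i.e. p* = 9 and q* = 12.
Since 8 < 9, the ceiling is binding.
At p = 8: qd = 30 - 2·8 = 14 and qs = 5·8 - 33 = 7.
Consumer surplus without the control is ½ · (15 - 9) · 12 = 36.
With the ceiling, 7 units are sold at 8 (assume they go to the highest-value buyers). The demand price at q = 7 is 11.5, so CS = ½ · [(15 - 8) + (11.5 - 8)] · 7 = 36.75.
Change in consumer surplus = 36.75 - 36 = 0.75.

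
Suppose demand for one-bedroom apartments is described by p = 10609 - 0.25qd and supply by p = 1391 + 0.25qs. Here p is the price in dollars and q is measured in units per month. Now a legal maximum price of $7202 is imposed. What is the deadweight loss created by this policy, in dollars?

0

Rearranging demand gives qd = 42436 - 4p; rearranging supply gives qs = 4p - 5564. Without the control the market clears where 42436 - 4p = 4p - 5564, i.e. p* = 6000 and q* = 18436.
The ceiling of 7202 is above the equilibrium price 6000, so it is not binding; the market clears at p* = 6000, q* = 18436.
Since the control does not bind, no trades are prevented and deadweight loss is zero.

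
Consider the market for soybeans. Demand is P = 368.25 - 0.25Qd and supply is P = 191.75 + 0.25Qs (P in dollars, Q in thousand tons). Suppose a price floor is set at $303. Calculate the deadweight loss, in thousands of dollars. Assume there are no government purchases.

2116

Rearranging demand gives Qd = 1473 - 4P; rearranging supply gives Qs = 4P - 767. Equilibrium: 1473 - 4P = 4P - 767, so 2240 = 8P and P* = 280, Q* = 353.
The floor of 303 is above the equilibrium price 280, so it binds.
At P = 303: Qd = 1473 - 4·303 = 261 and Qs = 4·303 - 767 = 445.
Quantity traded falls to 261. At Q = 261 the demand price is (1473 - 261)/4 = 303 and the supply price is (767 + 261)/4 = 257.
Deadweight loss = ½ · (303 - 257) · (353 - 261) = ½ · 46 · 92 = 2116.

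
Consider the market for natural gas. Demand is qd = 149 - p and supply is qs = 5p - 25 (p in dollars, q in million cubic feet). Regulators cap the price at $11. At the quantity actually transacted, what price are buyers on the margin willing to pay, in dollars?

Without the control the market clears where 149 - p = 5p - 25, i.e. p* = 29 and q* = 120.
Because the ceiling (11) lies below the market-clearing price, it is binding.
At p = 11: qd = 149 - 11 = 138 and qs = 5·11 - 25 = 30.
Only 30 units reach the market. On the demand curve, the marginal buyer's willingness to pay at q = 30 is (149 - 30) = 119.

119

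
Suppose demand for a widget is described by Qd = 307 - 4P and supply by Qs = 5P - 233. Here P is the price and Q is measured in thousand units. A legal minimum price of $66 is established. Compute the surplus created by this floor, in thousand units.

54

In a free market, 307 - 4P = 5P - 233 gives the equilibrium P* = 60, Q* = 67.
The floor of 66 is above the equilibrium price 60, so it binds.
At P = 66: Qd = 307 - 4·66 = 43 and Qs = 5·66 - 233 = 97.
Surplus = Qs - Qd = 97 - 43 = 54.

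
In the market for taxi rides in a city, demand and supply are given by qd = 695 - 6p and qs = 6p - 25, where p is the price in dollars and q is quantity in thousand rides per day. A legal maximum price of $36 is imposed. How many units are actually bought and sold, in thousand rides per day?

In a free market, 695 - 6p = 6p - 25 gives the equilibrium p* = 60, q* = 335.
Because the ceiling (36) lies below the market-clearing price, it is binding.
At p = 36: qd = 695 - 6·36 = 479 and qs = 6·36 - 25 = 191.
The quantity actually transacted is the short side, supply: 191.

191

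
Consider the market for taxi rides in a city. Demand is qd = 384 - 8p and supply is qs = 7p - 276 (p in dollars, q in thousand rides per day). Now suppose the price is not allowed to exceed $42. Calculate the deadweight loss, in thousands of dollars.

In a free market, 384 - 8p = 7p - 276 gives the equilibrium p* = 44, q* = 32.
The ceiling of 42 is below the equilibrium price 44, so it binds.
At p = 42: qd = 384 - 8·42 = 48 and qs = 7·42 - 276 = 18.
Quantity traded falls to 18. At q = 18 the demand price is (384 - 18)/8 = 45.75 and the supply price is (276 + 18)/7 = 42.
Deadweight loss = ½ · (45.75 - 42) · (32 - 18) = ½ · 3.75 · 14 = 26.25.

26.25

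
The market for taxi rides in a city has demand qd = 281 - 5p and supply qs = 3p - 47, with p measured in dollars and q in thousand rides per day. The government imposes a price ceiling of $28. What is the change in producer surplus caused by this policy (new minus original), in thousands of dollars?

-734.5

Equilibrium: 281 - 5p = 3p - 47, so 328 = 8p and p* = 41, q* = 76.
Because the ceiling (28) lies below the market-clearing price, it is binding.
At p = 28: qd = 281 - 5·28 = 141 and qs = 3·28 - 47 = 37.
Producer surplus without the control is ½ · (41 - 47/3) · 76 = 2888/3.
With the ceiling, producers sell 37 units at 28, so PS = ½ · (28 - 47/3) · 37 = 1369/6.
Change in producer surplus = 1369/6 - 2888/3 = -734.5.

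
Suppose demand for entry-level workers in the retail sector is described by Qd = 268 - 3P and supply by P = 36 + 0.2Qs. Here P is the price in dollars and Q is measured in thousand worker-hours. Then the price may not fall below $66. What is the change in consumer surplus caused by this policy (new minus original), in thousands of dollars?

Rearranging supply gives Qs = 5P - 180. Without the control the market clears where 268 - 3P = 5P - 180, i.e. P* = 56 and Q* = 100.
Because the floor (66) lies above the market-clearing price, it is binding.
At P = 66: Qd = 268 - 3·66 = 70 and Qs = 5·66 - 180 = 150.
Consumer surplus without the control is ½ · (268/3 - 56) · 100 = 5000/3.
With the floor, consumers buy 70 units at 66, so CS = ½ · (268/3 - 66) · 70 = 2450/3.
Change in consumer surplus = 2450/3 - 5000/3 = -850.

-850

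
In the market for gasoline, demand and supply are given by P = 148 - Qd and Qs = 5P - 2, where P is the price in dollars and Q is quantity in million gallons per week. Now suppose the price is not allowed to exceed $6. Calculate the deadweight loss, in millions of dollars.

Rearranging demand gives Qd = 148 - P. Setting quantity demanded equal to quantity supplied, 148 - P = 5P - 2, gives P* = 25 and Q* = 123.
Since 6 < 25, the ceiling is binding.
At P = 6: Qd = 148 - 6 = 142 and Qs = 5·6 - 2 = 28.
Quantity traded falls to 28. At Q = 28 the demand price is 148 - 28 = 120 and the supply price is (2 + 28)/5 = 6.
Deadweight loss = ½ · (120 - 6) · (123 - 28) = ½ · 114 · 95 = 5415.

5415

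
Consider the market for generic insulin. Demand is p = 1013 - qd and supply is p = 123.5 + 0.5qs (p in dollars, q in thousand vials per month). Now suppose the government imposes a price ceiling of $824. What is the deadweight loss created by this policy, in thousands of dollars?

Rearranging demand gives qd = 1013 - p; rearranging supply gives qs = 2p - 247. Without the control the market clears where 1013 - p = 2p - 247, i.e. p* = 420 and q* = 593.
Since 824 is above p* = 420, the ceiling does not bind and the free-market outcome prevails.
Since the control does not bind, no trades are prevented and deadweight loss is zero.

0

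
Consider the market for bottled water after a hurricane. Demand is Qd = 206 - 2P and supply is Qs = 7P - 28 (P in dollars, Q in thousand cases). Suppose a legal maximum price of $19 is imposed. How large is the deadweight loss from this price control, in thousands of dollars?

771.75

In a free market, 206 - 2P = 7P - 28 gives the equilibrium P* = 26, Q* = 154.
The ceiling of 19 is below the equilibrium price 26, so it binds.
At P = 19: Qd = 206 - 2·19 = 168 and Qs = 7·19 - 28 = 105.
Quantity traded falls to 105. At Q = 105 the demand price is (206 - 105)/2 = 50.5 and the supply price is (28 + 105)/7 = 19.
Deadweight loss = ½ · (50.5 - 19) · (154 - 105) = ½ · 31.5 · 49 = 771.75.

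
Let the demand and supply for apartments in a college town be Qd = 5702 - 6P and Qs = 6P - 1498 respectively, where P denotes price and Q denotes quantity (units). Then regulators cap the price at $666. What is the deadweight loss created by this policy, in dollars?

Setting quantity demanded equal to quantity supplied, 5702 - 6P = 6P - 1498, gives P* = 600 and Q* = 2102.
The ceiling of 666 is above the equilibrium price 600, so it is not binding; the market clears at P* = 600, Q* = 2102.
Since the control does not bind, no trades are prevented and deadweight loss is zero.

0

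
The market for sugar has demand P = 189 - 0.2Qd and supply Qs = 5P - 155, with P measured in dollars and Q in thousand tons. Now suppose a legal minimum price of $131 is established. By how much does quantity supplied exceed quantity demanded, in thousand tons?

Rearranging demand gives Qd = 945 - 5P. Without the control the market clears where 945 - 5P = 5P - 155, i.e. P* = 110 and Q* = 395.
Since 131 > 110, the floor is binding.
At P = 131: Qd = 945 - 5·131 = 290 and Qs = 5·131 - 155 = 500.
Surplus = Qs - Qd = 500 - 290 = 210.

210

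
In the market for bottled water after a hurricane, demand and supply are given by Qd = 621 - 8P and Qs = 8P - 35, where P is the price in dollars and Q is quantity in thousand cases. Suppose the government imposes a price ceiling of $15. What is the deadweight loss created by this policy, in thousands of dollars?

Setting quantity demanded equal to quantity supplied, 621 - 8P = 8P - 35, gives P* = 41 and Q* = 293.
Since 15 < 41, the ceiling is binding.
At P = 15: Qd = 621 - 8·15 = 501 and Qs = 8·15 - 35 = 85.
Quantity traded falls to 85. At Q = 85 the demand price is (621 - 85)/8 = 67 and the supply price is (35 + 85)/8 = 15.
Deadweight loss = ½ · (67 - 15) · (293 - 85) = ½ · 52 · 208 = 5408.

5408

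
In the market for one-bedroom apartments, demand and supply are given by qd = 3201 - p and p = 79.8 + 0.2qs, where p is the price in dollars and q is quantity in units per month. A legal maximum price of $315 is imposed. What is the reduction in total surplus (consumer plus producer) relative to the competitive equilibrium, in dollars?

Rearranging supply gives qs = 5p - 399. In a free market, 3201 - p = 5p - 399 gives the equilibrium p* = 600, q* = 2601.
Because the ceiling (315) lies below the market-clearing price, it is binding.
At p = 315: qd = 3201 - 315 = 2886 and qs = 5·315 - 399 = 1176.
Quantity traded falls to 1176. At q = 1176 the demand price is 3201 - 1176 = 2025 and the supply price is (399 + 1176)/5 = 315.
Deadweight loss = ½ · (2025 - 315) · (2601 - 1176) = ½ · 1710 · 1425 = 1218375.

1218375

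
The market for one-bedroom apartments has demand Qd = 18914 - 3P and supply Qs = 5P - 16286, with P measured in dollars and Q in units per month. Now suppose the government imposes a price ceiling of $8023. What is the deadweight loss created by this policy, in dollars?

Without the control the market clears where 18914 - 3P = 5P - 16286, i.e. P* = 4400 and Q* = 5714.
Since 8023 is above P* = 4400, the ceiling does not bind and the free-market outcome prevails.
Since the control does not bind, no trades are prevented and deadweight loss is zero.

0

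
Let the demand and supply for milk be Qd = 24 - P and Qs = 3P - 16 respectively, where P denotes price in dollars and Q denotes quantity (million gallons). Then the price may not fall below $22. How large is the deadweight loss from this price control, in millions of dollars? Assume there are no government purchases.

Setting quantity demanded equal to quantity supplied, 24 - P = 3P - 16, gives P* = 10 and Q* = 14.
Because the floor (22) lies above the market-clearing price, it is binding.
At P = 22: Qd = 24 - 22 = 2 and Qs = 3·22 - 16 = 50.
Quantity traded falls to 2. At Q = 2 the demand price is 24 - 2 = 22 and the supply price is (16 + 2)/3 = 6.
Deadweight loss = ½ · (22 - 6) · (14 - 2) = ½ · 16 · 12 = 96.

96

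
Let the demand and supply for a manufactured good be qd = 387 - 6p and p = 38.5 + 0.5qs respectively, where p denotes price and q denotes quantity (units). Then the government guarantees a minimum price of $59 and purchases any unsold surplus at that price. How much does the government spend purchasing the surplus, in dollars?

Rearranging supply gives qs = 2p - 77. Setting quantity demanded equal to quantity supplied, 387 - 6p = 2p - 77, gives p* = 58 and q* = 39.
The floor of 59 is above the equilibrium price 58, so it binds.
At p = 59: qd = 387 - 6·59 = 33 and qs = 2·59 - 77 = 41.
Surplus = qs - qd = 8.
Government expenditure = surplus × support price = 8 × 59 = 472.

472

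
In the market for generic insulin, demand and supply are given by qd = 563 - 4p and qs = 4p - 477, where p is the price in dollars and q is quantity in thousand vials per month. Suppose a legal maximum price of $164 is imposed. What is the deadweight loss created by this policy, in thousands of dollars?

Without the control the market clears where 563 - 4p = 4p - 477, i.e. p* = 130 and q* = 43.
The ceiling of 164 is above the equilibrium price 130, so it is not binding; the market clears at p* = 130, q* = 43.
Since the control does not bind, no trades are prevented and deadweight loss is zero.

0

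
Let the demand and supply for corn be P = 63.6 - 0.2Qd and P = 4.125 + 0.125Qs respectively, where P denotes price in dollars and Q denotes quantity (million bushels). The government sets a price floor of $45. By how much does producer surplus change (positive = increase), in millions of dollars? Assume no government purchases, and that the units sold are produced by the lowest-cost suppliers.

1167.75

Rearranging demand gives Qd = 318 - 5P; rearranging supply gives Qs = 8P - 33. Setting quantity demanded equal to quantity supplied, 318 - 5P = 8P - 33, gives P* = 27 and Q* = 183.
The floor of 45 is above the equilibrium price 27, so it binds.
At P = 45: Qd = 318 - 5·45 = 93 and Qs = 8·45 - 33 = 327.
Producer surplus without the control is ½ · (27 - 4.125) · 183 = 2093.0625.
With the floor, 93 units are sold at 45. The supply price at Q = 93 is 15.75, so PS = ½ · [(45 - 4.125) + (45 - 15.75)] · 93 = 3260.8125.
Change in producer surplus = 3260.8125 - 2093.0625 = 1167.75.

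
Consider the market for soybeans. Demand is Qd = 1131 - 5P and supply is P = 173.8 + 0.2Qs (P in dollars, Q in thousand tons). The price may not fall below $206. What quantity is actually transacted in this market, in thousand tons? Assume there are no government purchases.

101

Rearranging supply gives Qs = 5P - 869. Equilibrium: 1131 - 5P = 5P - 869, so 2000 = 10P and P* = 200, Q* = 131.
The floor of 206 is above the equilibrium price 200, so it binds.
At P = 206: Qd = 1131 - 5·206 = 101 and Qs = 5·206 - 869 = 161.
The quantity actually transacted is the short side, demand: 101.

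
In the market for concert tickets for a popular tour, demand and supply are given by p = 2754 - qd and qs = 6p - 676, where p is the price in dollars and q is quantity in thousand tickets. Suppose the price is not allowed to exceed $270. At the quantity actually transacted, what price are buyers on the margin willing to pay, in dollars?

Rearranging demand gives qd = 2754 - p. Setting quantity demanded equal to quantity supplied, 2754 - p = 6p - 676, gives p* = 490 and q* = 2264.
Because the ceiling (270) lies below the market-clearing price, it is binding.
At p = 270: qd = 2754 - 270 = 2484 and qs = 6·270 - 676 = 944.
Only 944 units reach the market. On the demand curve, the marginal buyer's willingness to pay at q = 944 is (2754 - 944) = 1810.

1810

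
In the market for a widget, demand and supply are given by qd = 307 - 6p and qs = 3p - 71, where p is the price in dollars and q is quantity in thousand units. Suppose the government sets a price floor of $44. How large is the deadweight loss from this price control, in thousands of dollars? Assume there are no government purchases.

Setting quantity demanded equal to quantity supplied, 307 - 6p = 3p - 71, gives p* = 42 and q* = 55.
The floor of 44 is above the equilibrium price 42, so it binds.
At p = 44: qd = 307 - 6·44 = 43 and qs = 3·44 - 71 = 61.
Quantity traded falls to 43. At q = 43 the demand price is (307 - 43)/6 = 44 and the supply price is (71 + 43)/3 = 38.
Deadweight loss = ½ · (44 - 38) · (55 - 43) = ½ · 6 · 12 = 36.

36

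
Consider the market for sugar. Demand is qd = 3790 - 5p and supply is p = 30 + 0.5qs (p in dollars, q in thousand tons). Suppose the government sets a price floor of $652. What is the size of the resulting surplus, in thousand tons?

714

Rearranging supply gives qs = 2p - 60. Without the control the market clears where 3790 - 5p = 2p - 60, i.e. p* = 550 and q* = 1040.
Since 652 > 550, the floor is binding.
At p = 652: qd = 3790 - 5·652 = 530 and qs = 2·652 - 60 = 1244.
Surplus = qs - qd = 1244 - 530 = 714.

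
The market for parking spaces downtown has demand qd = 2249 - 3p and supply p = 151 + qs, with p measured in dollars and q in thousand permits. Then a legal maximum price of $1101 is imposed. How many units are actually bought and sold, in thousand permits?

Rearranging supply gives qs = p - 151. Without the control the market clears where 2249 - 3p = p - 151, i.e. p* = 600 and q* = 449.
The ceiling of 1101 is above the equilibrium price 600, so it is not binding; the market clears at p* = 600, q* = 449.

449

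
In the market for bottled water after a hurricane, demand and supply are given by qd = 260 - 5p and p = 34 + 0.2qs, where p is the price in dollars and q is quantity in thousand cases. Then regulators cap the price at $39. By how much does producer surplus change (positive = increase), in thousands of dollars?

-140

Rearranging supply gives qs = 5p - 170. Setting quantity demanded equal to quantity supplied, 260 - 5p = 5p - 170, gives p* = 43 and q* = 45.
Since 39 < 43, the ceiling is binding.
At p = 39: qd = 260 - 5·39 = 65 and qs = 5·39 - 170 = 25.
Producer surplus without the control is ½ · (43 - 34) · 45 = 202.5.
With the ceiling, producers sell 25 units at 39, so PS = ½ · (39 - 34) · 25 = 62.5.
Change in producer surplus = 62.5 - 202.5 = -140.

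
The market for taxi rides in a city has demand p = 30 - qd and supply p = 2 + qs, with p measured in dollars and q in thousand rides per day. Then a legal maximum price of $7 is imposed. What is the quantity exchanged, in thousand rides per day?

Rearranging demand gives qd = 30 - p; rearranging supply gives qs = p - 2. Without the control the market clears where 30 - p = p - 2, i.e. p* = 16 and q* = 14.
Because the ceiling (7) lies below the market-clearing price, it is binding.
At p = 7: qd = 30 - 7 = 23 and qs = 7 - 2 = 5.
The quantity actually transacted is the short side, supply: 5.

5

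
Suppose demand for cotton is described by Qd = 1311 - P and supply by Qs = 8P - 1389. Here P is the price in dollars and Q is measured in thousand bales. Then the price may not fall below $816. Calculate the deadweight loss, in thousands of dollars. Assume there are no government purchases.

149769

Setting quantity demanded equal to quantity supplied, 1311 - P = 8P - 1389, gives P* = 300 and Q* = 1011.
Since 816 > 300, the floor is binding.
At P = 816: Qd = 1311 - 816 = 495 and Qs = 8·816 - 1389 = 5139.
Quantity traded falls to 495. At Q = 495 the demand price is 1311 - 495 = 816 and the supply price is (1389 + 495)/8 = 235.5.
Deadweight loss = ½ · (816 - 235.5) · (1011 - 495) = ½ · 580.5 · 516 = 149769.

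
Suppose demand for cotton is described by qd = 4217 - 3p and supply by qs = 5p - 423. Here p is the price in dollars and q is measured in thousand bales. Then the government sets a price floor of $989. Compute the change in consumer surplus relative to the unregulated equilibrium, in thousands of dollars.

Equilibrium: 4217 - 3p = 5p - 423, so 4640 = 8p and p* = 580, q* = 2477.
Because the floor (989) lies above the market-clearing price, it is binding.
At p = 989: qd = 4217 - 3·989 = 1250 and qs = 5·989 - 423 = 4522.
Consumer surplus without the control is ½ · (4217/3 - 580) · 2477 = 6135529/6.
With the floor, consumers buy 1250 units at 989, so CS = ½ · (4217/3 - 989) · 1250 = 781250/3.
Change in consumer surplus = 781250/3 - 6135529/6 = -762171.5.

-762171.5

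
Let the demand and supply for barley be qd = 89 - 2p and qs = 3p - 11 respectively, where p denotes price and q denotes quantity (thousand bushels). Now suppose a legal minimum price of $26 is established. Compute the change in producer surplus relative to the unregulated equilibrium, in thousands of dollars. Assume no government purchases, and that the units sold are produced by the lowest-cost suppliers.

198

Equilibrium: 89 - 2p = 3p - 11, so 100 = 5p and p* = 20, q* = 49.
Because the floor (26) lies above the market-clearing price, it is binding.
At p = 26: qd = 89 - 2·26 = 37 and qs = 3·26 - 11 = 67.
Producer surplus without the control is ½ · (20 - 11/3) · 49 = 2401/6.
With the floor, 37 units are sold at 26. The supply price at q = 37 is 16, so PS = ½ · [(26 - 11/3) + (26 - 16)] · 37 = 3589/6.
Change in producer surplus = 3589/6 - 2401/6 = 198.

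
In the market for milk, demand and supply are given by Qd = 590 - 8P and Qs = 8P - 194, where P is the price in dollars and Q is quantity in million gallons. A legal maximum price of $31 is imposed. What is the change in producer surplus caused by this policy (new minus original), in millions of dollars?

-2268

Without the control the market clears where 590 - 8P = 8P - 194, i.e. P* = 49 and Q* = 198.
The ceiling of 31 is below the equilibrium price 49, so it binds.
At P = 31: Qd = 590 - 8·31 = 342 and Qs = 8·31 - 194 = 54.
Producer surplus without the control is ½ · (49 - 24.25) · 198 = 2450.25.
With the ceiling, producers sell 54 units at 31, so PS = ½ · (31 - 24.25) · 54 = 182.25.
Change in producer surplus = 182.25 - 2450.25 = -2268.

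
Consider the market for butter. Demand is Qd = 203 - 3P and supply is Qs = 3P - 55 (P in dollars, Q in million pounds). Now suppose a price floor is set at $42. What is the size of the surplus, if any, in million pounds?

0

Setting quantity demanded equal to quantity supplied, 203 - 3P = 3P - 55, gives P* = 43 and Q* = 74.
The floor of 42 is below the equilibrium price 43, so it is not binding; the market clears at P* = 43, Q* = 74.
Since the control does not bind, there is no surplus.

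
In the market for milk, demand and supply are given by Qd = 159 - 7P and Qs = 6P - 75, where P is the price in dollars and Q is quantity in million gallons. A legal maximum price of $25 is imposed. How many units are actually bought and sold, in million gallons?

Equilibrium: 159 - 7P = 6P - 75, so 234 = 13P and P* = 18, Q* = 33.
The ceiling of 25 is above the equilibrium price 18, so it is not binding; the market clears at P* = 18, Q* = 33.

33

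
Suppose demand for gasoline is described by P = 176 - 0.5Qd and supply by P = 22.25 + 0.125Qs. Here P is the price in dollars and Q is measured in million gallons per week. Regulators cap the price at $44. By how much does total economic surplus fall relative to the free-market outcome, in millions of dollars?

Rearranging demand gives Qd = 352 - 2P; rearranging supply gives Qs = 8P - 178. Equilibrium: 352 - 2P = 8P - 178, so 530 = 10P and P* = 53, Q* = 246.
The ceiling of 44 is below the equilibrium price 53, so it binds.
At P = 44: Qd = 352 - 2·44 = 264 and Qs = 8·44 - 178 = 174.
Quantity traded falls to 174. At Q = 174 the demand price is (352 - 174)/2 = 89 and the supply price is (178 + 174)/8 = 44.
Deadweight loss = ½ · (89 - 44) · (246 - 174) = ½ · 45 · 72 = 1620.

1620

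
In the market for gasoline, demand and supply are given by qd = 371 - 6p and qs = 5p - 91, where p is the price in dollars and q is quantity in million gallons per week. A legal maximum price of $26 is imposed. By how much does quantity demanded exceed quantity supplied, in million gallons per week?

176

Without the control the market clears where 371 - 6p = 5p - 91, i.e. p* = 42 and q* = 119.
The ceiling of 26 is below the equilibrium price 42, so it binds.
At p = 26: qd = 371 - 6·26 = 215 and qs = 5·26 - 91 = 39.
Shortage = qd - qs = 215 - 39 = 176.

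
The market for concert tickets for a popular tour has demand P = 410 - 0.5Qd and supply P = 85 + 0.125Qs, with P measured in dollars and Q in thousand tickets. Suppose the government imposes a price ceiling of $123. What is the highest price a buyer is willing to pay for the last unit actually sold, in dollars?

258

Rearranging demand gives Qd = 820 - 2P; rearranging supply gives Qs = 8P - 680. Without the control the market clears where 820 - 2P = 8P - 680, i.e. P* = 150 and Q* = 520.
Because the ceiling (123) lies below the market-clearing price, it is binding.
At P = 123: Qd = 820 - 2·123 = 574 and Qs = 8·123 - 680 = 304.
Only 304 units reach the market. On the demand curve, the marginal buyer's willingness to pay at Q = 304 is (820 - 304)/2 = 258.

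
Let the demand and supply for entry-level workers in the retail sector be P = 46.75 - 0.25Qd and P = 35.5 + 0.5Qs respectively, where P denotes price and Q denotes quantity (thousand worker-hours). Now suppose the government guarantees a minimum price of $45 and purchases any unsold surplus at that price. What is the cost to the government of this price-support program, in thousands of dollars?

540

Rearranging demand gives Qd = 187 - 4P; rearranging supply gives Qs = 2P - 71. Without the control the market clears where 187 - 4P = 2P - 71, i.e. P* = 43 and Q* = 15.
Because the floor (45) lies above the market-clearing price, it is binding.
At P = 45: Qd = 187 - 4·45 = 7 and Qs = 2·45 - 71 = 19.
Surplus = Qs - Qd = 12.
Government expenditure = surplus × support price = 12 × 45 = 540.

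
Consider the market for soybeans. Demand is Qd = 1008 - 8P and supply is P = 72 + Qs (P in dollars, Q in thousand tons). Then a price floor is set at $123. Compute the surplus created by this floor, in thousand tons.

27

Rearranging supply gives Qs = P - 72. In a free market, 1008 - 8P = P - 72 gives the equilibrium P* = 120, Q* = 48.
Because the floor (123) lies above the market-clearing price, it is binding.
At P = 123: Qd = 1008 - 8·123 = 24 and Qs = 123 - 72 = 51.
Surplus = Qs - Qd = 51 - 24 = 27.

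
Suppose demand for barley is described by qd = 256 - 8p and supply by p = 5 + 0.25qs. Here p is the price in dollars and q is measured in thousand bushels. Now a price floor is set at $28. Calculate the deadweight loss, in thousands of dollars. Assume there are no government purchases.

Rearranging supply gives qs = 4p - 20. Without the control the market clears where 256 - 8p = 4p - 20, i.e. p* = 23 and q* = 72.
Since 28 > 23, the floor is binding.
At p = 28: qd = 256 - 8·28 = 32 and qs = 4·28 - 20 = 92.
Quantity traded falls to 32. At q = 32 the demand price is (256 - 32)/8 = 28 and the supply price is (20 + 32)/4 = 13.
Deadweight loss = ½ · (28 - 13) · (72 - 32) = ½ · 15 · 40 = 300.

300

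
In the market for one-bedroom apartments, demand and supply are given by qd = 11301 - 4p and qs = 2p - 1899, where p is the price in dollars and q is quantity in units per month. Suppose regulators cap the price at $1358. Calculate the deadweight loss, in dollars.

1063446

Without the control the market clears where 11301 - 4p = 2p - 1899, i.e. p* = 2200 and q* = 2501.
Because the ceiling (1358) lies below the market-clearing price, it is binding.
At p = 1358: qd = 11301 - 4·1358 = 5869 and qs = 2·1358 - 1899 = 817.
Quantity traded falls to 817. At q = 817 the demand price is (11301 - 817)/4 = 2621 and the supply price is (1899 + 817)/2 = 1358.
Deadweight loss = ½ · (2621 - 1358) · (2501 - 817) = ½ · 1263 · 1684 = 1063446.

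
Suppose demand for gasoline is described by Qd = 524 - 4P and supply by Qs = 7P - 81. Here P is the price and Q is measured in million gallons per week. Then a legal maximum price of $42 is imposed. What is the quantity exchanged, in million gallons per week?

In a free market, 524 - 4P = 7P - 81 gives the equilibrium P* = 55, Q* = 304.
Because the ceiling (42) lies below the market-clearing price, it is binding.
At P = 42: Qd = 524 - 4·42 = 356 and Qs = 7·42 - 81 = 213.
The quantity actually transacted is the short side, supply: 213.

213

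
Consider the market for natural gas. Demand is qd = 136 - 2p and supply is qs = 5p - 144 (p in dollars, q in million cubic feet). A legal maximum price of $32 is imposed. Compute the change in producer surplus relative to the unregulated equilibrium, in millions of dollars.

-288

In a free market, 136 - 2p = 5p - 144 gives the equilibrium p* = 40, q* = 56.
Because the ceiling (32) lies below the market-clearing price, it is binding.
At p = 32: qd = 136 - 2·32 = 72 and qs = 5·32 - 144 = 16.
Producer surplus without the control is ½ · (40 - 28.8) · 56 = 313.6.
With the ceiling, producers sell 16 units at 32, so PS = ½ · (32 - 28.8) · 16 = 25.6.
Change in producer surplus = 25.6 - 313.6 = -288.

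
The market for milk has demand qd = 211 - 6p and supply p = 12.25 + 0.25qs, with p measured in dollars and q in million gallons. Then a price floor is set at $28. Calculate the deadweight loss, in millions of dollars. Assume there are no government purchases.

Rearranging supply gives qs = 4p - 49. Setting quantity demanded equal to quantity supplied, 211 - 6p = 4p - 49, gives p* = 26 and q* = 55.
Since 28 > 26, the floor is binding.
At p = 28: qd = 211 - 6·28 = 43 and qs = 4·28 - 49 = 63.
Quantity traded falls to 43. At q = 43 the demand price is (211 - 43)/6 = 28 and the supply price is (49 + 43)/4 = 23.
Deadweight loss = ½ · (28 - 23) · (55 - 43) = ½ · 5 · 12 = 30.

30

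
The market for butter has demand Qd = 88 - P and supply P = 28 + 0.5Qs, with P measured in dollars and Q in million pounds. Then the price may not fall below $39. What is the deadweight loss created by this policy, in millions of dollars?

Rearranging supply gives Qs = 2P - 56. Equilibrium: 88 - P = 2P - 56, so 144 = 3P and P* = 48, Q* = 40.
Since 39 is below P* = 48, the floor does not bind and the free-market outcome prevails.
Since the control does not bind, no trades are prevented and deadweight loss is zero.

0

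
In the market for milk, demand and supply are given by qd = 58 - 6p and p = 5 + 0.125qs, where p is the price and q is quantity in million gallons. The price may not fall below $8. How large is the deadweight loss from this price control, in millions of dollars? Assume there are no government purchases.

5.25

Rearranging supply gives qs = 8p - 40. Setting quantity demanded equal to quantity supplied, 58 - 6p = 8p - 40, gives p* = 7 and q* = 16.
Since 8 > 7, the floor is binding.
At p = 8: qd = 58 - 6·8 = 10 and qs = 8·8 - 40 = 24.
Quantity traded falls to 10. At q = 10 the demand price is (58 - 10)/6 = 8 and the supply price is (40 + 10)/8 = 6.25.
Deadweight loss = ½ · (8 - 6.25) · (16 - 10) = ½ · 1.75 · 6 = 5.25.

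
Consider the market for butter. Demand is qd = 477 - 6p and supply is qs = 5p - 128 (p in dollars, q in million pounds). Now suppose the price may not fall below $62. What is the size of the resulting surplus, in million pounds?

77

Equilibrium: 477 - 6p = 5p - 128, so 605 = 11p and p* = 55, q* = 147.
The floor of 62 is above the equilibrium price 55, so it binds.
At p = 62: qd = 477 - 6·62 = 105 and qs = 5·62 - 128 = 182.
Surplus = qs - qd = 182 - 105 = 77.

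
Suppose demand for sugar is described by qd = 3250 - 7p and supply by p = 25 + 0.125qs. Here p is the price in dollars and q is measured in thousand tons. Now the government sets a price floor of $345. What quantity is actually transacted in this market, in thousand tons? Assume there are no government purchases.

835

Rearranging supply gives qs = 8p - 200. Without the control the market clears where 3250 - 7p = 8p - 200, i.e. p* = 230 and q* = 1640.
The floor of 345 is above the equilibrium price 230, so it binds.
At p = 345: qd = 3250 - 7·345 = 835 and qs = 8·345 - 200 = 2560.
The quantity actually transacted is the short side, demand: 835.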